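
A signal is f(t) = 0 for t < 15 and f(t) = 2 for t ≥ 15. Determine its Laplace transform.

f(t) = 2·u(t-15). L{u(t-15)} = e^(-15s)/s, so L{f(t)} = 2·e^(-15s)/s

Final answer: 2·e^(-15s)/s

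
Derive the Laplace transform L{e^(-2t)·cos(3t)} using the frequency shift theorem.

Frequency shift: L{e^(at)f(t)} = F(s-a). L{e^(-2t)·cos(3t)} = (s+2)/((s+2)² + 9)

Final answer: (s+2)/((s+2)² + 9)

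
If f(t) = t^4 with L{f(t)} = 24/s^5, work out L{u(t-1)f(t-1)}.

Time shift theorem: L{u(t-a)f(t-a)} = e^(-as)F(s). Here a=1, F(s) = 24/s^5, so L{u(t-1)f(t-1)} = e^(-s)·24/s^5

Final answer: e^(-s)·24/s^5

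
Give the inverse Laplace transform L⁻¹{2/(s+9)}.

L⁻¹{1/(s-a)} = e^(at), so L⁻¹{1/(s+9)} = e^(-9t), and L⁻¹{2/(s+9)} = 2·e^(-9t)

Final answer: 2·e^(-9t)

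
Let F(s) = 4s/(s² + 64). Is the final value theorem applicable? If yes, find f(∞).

The final value theorem requires all poles of sF(s) in the left half-plane. sF(s) = 4s²/(s² + 64) has poles at s = ±8i (imaginary axis). Theorem does NOT apply (oscillatory system).

Final answer: Not applicable (oscillatory)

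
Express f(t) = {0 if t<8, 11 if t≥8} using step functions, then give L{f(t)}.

f(t) = 11·u(t-8). L{u(t-8)} = e^(-8s)/s, so L{f(t)} = 11·e^(-8s)/s

Final answer: 11·e^(-8s)/s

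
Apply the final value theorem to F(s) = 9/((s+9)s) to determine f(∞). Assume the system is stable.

f(∞) = lim_{s→0} sF(s) = lim_{s→0} 9/(s+9) = 1

Final answer: 1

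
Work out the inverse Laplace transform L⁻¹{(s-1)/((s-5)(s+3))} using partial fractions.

Using partial fractions, f(t) = (4e^(5t) + 4e^(-3t))/8

Final answer: (4e^(5t) + 4e^(-3t))/8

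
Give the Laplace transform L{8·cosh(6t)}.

L{cosh(ωt)} = s/(s² - ω²), so L{cosh(6t)} = s/(s² - 36). Then L{8·cosh(6t)} = 8·s/(s² - 36) = 8s/(s² - 36)

Final answer: 8s/(s² - 36)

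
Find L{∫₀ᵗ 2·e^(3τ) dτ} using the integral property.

L{∫₀ᵗ f(τ)dτ} = F(s)/s with F(s) = 2/(s-3), so L{∫₀ᵗ 2·e^(3τ) dτ} = 2/(s(s-3))

Final answer: 2/(s(s-3))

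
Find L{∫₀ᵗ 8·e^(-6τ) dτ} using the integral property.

L{∫₀ᵗ f(τ)dτ} = F(s)/s with F(s) = 8/(s+6), so L{∫₀ᵗ 8·e^(-6τ) dτ} = 8/(s(s+6))

Final answer: 8/(s(s+6))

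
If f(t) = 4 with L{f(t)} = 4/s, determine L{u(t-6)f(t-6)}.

Time shift theorem: L{u(t-a)f(t-a)} = e^(-as)F(s). Here a=6, F(s) = 4/s, so L{u(t-6)f(t-6)} = e^(-6s)·4/s

Final answer: e^(-6s)·4/s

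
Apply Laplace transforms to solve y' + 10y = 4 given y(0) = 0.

sY + 10Y = 4/s. Y = 4/(s(s+10)). Partial fractions: Y = 2/5/s - 2/5/(s+10)

Final answer: y(t) = 2/5(1 - e^(-10t))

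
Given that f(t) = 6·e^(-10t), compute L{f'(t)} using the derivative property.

f(0) = 6, F(s) = 6/(s+10). L{f'(t)} = s·F(s) - f(0) = 6s/(s+10) - 6 = (6s - 6(s+10))/(s+10) = -60/(s+10)

Final answer: -60/(s+10)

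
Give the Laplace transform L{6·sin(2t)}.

L{sin(ωt)} = ω/(s² + ω²), so L{sin(2t)} = 2/(s² + 4). Then L{6·sin(2t)} = 6·2/(s² + 4) = 12/(s² + 4)

Final answer: 12/(s² + 4)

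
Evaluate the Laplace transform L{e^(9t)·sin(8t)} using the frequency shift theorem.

Frequency shift: L{e^(at)f(t)} = F(s-a). L{e^(9t)·sin(8t)} = 8/((s-9)² + 64)

Final answer: 8/((s-9)² + 64)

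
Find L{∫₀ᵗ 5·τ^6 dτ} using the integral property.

L{∫₀ᵗ f(τ)dτ} = F(s)/s with f(t) = 5t^6. F(s) = 3600/s^7, so L{∫₀ᵗ 5·τ^6 dτ} = (3600/s^7)/s = 3600/s^8. (Check: ∫₀ᵗ 5·τ^6 dτ = 5t^7/7.)

Final answer: 3600/s^8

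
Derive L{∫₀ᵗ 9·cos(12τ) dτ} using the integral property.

L{∫₀ᵗ f(τ)dτ} = F(s)/s with F(s) = 9s/(s² + 144), so the result is (9s/(s² + 144))/s = 9/(s² + 144)

Final answer: 9/(s² + 144)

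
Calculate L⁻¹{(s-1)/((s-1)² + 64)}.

Using frequency shift: L⁻¹{(s-a)/((s-a)² + b²)} = e^(at)cos(bt). Here a=1, b=8

Final answer: e^t·cos(8t)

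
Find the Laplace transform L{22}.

L{22} = 22 · L{1} = 22/s

Final answer: 22/s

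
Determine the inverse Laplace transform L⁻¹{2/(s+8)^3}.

L⁻¹{n!/(s-a)^(n+1)} = t^n·e^(at), so L⁻¹{2/(s+8)^3} = t^2·e^(-8t)

Final answer: t^2·e^(-8t)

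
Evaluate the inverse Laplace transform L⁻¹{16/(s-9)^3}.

L⁻¹{n!/(s-a)^(n+1)} = t^n·e^(at) with n=2, a=9. So L⁻¹{2/(s-9)^3} = t^2·e^(9t), and L⁻¹{16/(s-9)^3} = (16/2)·t^2·e^(9t) = 8·t^2·e^(9t)

Final answer: 8·t^2·e^(9t)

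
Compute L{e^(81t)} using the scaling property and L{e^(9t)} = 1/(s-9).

Using L{f(at)} = (1/a)F(s/a) with a=9 and f(t) = e^(9t): L{e^(81t)} = (1/9) · 1/((s/9)-9) = (1/9) · 9/(s-81) = 1/(s-81)

Final answer: 1/(s-81)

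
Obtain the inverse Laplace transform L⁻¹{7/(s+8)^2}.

L⁻¹{n!/(s-a)^(n+1)} = t^n·e^(at) with n=1, a=-8. So L⁻¹{1/(s+8)^2} = t·e^(-8t), and L⁻¹{7/(s+8)^2} = (7/1)·t·e^(-8t) = 7·t·e^(-8t)

Final answer: 7·t·e^(-8t)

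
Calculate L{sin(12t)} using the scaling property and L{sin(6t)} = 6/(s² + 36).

Using L{f(at)} = (1/a)F(s/a) with a=2: L{sin(12t)} = (1/2) · 6/((s/2)² + 36) = (1/2) · 6·4/(s² + 144) = 12/(s² + 144)

Final answer: 12/(s² + 144)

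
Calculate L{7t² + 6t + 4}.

L{7t² + 6t + 4} = 7·2/s³ + 6/s² + 4/s = 14/s³ + 6/s² + 4/s

Final answer: 14/s³ + 6/s² + 4/s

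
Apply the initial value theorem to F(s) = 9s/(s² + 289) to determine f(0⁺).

f(0⁺) = lim_{s→∞} s·9s/(s² + 289) = lim_{s→∞} 9s²/(s² + 289) = 9

Final answer: 9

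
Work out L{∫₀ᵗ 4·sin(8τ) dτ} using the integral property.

L{∫₀ᵗ f(τ)dτ} = F(s)/s with F(s) = 32/(s² + 64), so the result is (32/(s² + 64))/s = 32/(s(s² + 64))

Final answer: 32/(s(s² + 64))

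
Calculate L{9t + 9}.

L{9t + 9} = 9·L{t} + 9·L{1} = 9/s² + 9/s

Final answer: 9/s² + 9/s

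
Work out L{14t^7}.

L{t^n} = n!/s^(n+1). So L{14t^7} = 14·7!/s^8 = 70560/s^8

Final answer: 70560/s^8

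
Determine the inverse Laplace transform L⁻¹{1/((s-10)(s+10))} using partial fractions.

Decompose: A/(s-10) + B/(s+10). A = 1/20, B = -1/20. f(t) = (e^(10t) - e^(-10t))/20

Final answer: (e^(10t) - e^(-10t))/20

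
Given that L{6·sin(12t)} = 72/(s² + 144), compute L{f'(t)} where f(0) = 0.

L{f'(t)} = s·F(s) - f(0) = s·72/(s² + 144) - 0 = 72s/(s² + 144)

Final answer: 72s/(s² + 144)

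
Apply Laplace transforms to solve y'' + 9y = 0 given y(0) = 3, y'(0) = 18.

L{y''} + 9L{y} = 0. s²Y - 3s - 18 + 9Y = 0. Y(s² + 9) = 3s + 18. Y = (3s + 18)/(s² + 9). Inverting: y(t) = 3cos(3t) + 6sin(3t)

Final answer: y(t) = 3cos(3t) + 6sin(3t)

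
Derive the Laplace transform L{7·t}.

L{t^n} = n!/s^(n+1), so L{t} = 1/s^2. Then L{7·t} = 7·1/s^2 = 7/s^2

Final answer: 7/s^2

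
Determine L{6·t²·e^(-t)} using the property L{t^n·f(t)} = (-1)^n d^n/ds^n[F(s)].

L{e^(-t)} = 1/(s+1). d/ds[1/(s+1)] = -1/(s+1)². d²/ds²[1/(s+1)] = 2/(s+1)³. So L{t²·e^(-t)} = (-1)² · 2/(s+1)³ = 2/(s+1)³. Then L{6·t²·e^(-t)} = 6·2/(s+1)³ = 12/(s+1)³

Final answer: 12/(s+1)³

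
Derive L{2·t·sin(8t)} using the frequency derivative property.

L{sin(8t)} = 8/(s² + 64). By L{t·f(t)} = -F'(s): -d/ds[8/(s² + 64)] = -(8)·(-2s)/(s² + 64)² = 16s/(s² + 64)². Then L{2·t·sin(8t)} = 2·16s/(s² + 64)² = 32s/(s² + 64)²

Final answer: 32s/(s² + 64)²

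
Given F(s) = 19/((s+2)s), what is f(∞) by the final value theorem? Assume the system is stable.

f(∞) = lim_{s→0} sF(s) = lim_{s→0} 19/(s+2) = 19/2

Final answer: 19/2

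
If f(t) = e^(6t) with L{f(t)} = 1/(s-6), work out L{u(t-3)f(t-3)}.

Time shift theorem: L{u(t-a)f(t-a)} = e^(-as)F(s). Here a=3, F(s) = 1/(s-6), so L{u(t-3)f(t-3)} = e^(-3s)·1/(s-6)

Final answer: e^(-3s)·1/(s-6)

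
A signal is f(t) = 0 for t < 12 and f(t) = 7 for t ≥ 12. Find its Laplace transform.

f(t) = 7·u(t-12). L{u(t-12)} = e^(-12s)/s, so L{f(t)} = 7·e^(-12s)/s

Final answer: 7·e^(-12s)/s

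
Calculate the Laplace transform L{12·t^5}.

L{t^n} = n!/s^(n+1), so L{t^5} = 120/s^6. Then L{12·t^5} = 12·120/s^6 = 1440/s^6

Final answer: 1440/s^6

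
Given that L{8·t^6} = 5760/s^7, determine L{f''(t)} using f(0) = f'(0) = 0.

L{f''(t)} = s²F(s) - sf(0) - f'(0) = s²·5760/s^7 - 0 - 0 = 5760/s^5

Final answer: 5760/s^5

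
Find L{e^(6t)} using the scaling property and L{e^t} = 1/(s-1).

Using L{f(at)} = (1/a)F(s/a) with a=6 and f(t) = e^t: L{e^(6t)} = (1/6) · 1/((s/6)-1) = (1/6) · 6/(s-6) = 1/(s-6)

Final answer: 1/(s-6)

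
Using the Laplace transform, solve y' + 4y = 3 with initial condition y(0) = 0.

sY + 4Y = 3/s. Y = 3/(s(s+4)). Partial fractions: Y = 3/4/s - 3/4/(s+4)

Final answer: y(t) = 3/4(1 - e^(-4t))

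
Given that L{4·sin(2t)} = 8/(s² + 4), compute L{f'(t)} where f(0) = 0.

L{f'(t)} = s·F(s) - f(0) = s·8/(s² + 4) - 0 = 8s/(s² + 4)

Final answer: 8s/(s² + 4)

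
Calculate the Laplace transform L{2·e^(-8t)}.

L{e^(at)} = 1/(s-a), so L{e^(-8t)} = 1/(s+8). Then L{2·e^(-8t)} = 2/(s+8)

Final answer: 2/(s+8)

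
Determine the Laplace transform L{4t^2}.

L{4t^2} = 4 · L{t^2} = 4 · 2/s^3 = 8/s^3

Final answer: 8/s^3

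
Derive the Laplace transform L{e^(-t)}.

L{e^(at)} = 1/(s-a), so L{e^(-t)} = 1/(s+1)

Final answer: 1/(s+1)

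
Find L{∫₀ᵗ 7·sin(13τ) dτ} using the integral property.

L{∫₀ᵗ f(τ)dτ} = F(s)/s with F(s) = 91/(s² + 169), so the result is (91/(s² + 169))/s = 91/(s(s² + 169))

Final answer: 91/(s(s² + 169))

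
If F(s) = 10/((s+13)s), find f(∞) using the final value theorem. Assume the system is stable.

f(∞) = lim_{s→0} sF(s) = lim_{s→0} 10/(s+13) = 10/13

Final answer: 10/13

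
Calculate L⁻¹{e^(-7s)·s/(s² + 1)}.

L⁻¹{s/(s² + 1)} = cos(t). By the time shift theorem, L⁻¹{e^(-as)F(s)} = u(t-a)f(t-a) with a=7, so L⁻¹{e^(-7s)·s/(s² + 1)} = u(t-7)·cos((t-7))

Final answer: u(t-7)·cos((t-7))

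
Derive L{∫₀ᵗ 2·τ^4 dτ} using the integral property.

L{∫₀ᵗ f(τ)dτ} = F(s)/s with f(t) = 2t^4. F(s) = 48/s^5, so L{∫₀ᵗ 2·τ^4 dτ} = (48/s^5)/s = 48/s^6. (Check: ∫₀ᵗ 2·τ^4 dτ = 2t^5/5.)

Final answer: 48/s^6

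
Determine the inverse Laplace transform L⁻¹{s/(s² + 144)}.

L⁻¹{s/(s² + 144)} = cos(12t)

Final answer: cos(12t)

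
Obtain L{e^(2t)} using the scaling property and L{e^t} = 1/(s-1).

Using L{f(at)} = (1/a)F(s/a) with a=2 and f(t) = e^t: L{e^(2t)} = (1/2) · 1/((s/2)-1) = (1/2) · 2/(s-2) = 1/(s-2)

Final answer: 1/(s-2)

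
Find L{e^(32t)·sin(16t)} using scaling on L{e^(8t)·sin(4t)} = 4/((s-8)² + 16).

Scaling with a=4: L{e^(32t)·sin(16t)} = (1/4) · 4/((s/4-8)² + 16). Simplifying: 16/((s-32)² + 256)

Final answer: 16/((s-32)² + 256)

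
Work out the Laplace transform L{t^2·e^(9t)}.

L{t^n·e^(at)} = n!/(s-a)^(n+1), so L{t^2·e^(9t)} = 2/(s-9)^3

Final answer: 2/(s-9)^3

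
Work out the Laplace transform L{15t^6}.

L{15t^6} = 15 · L{t^6} = 15 · 720/s^7 = 10800/s^7

Final answer: 10800/s^7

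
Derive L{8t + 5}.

L{8t + 5} = 8·L{t} + 5·L{1} = 8/s² + 5/s

Final answer: 8/s² + 5/s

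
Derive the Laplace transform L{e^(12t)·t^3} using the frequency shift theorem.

L{e^(at)·t^n} = n!/(s-a)^(n+1), so L{e^(12t)·t^3} = 6/(s-12)^4

Final answer: 6/(s-12)^4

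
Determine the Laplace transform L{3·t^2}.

L{t^n} = n!/s^(n+1), so L{t^2} = 2/s^3. Then L{3·t^2} = 3·2/s^3 = 6/s^3

Final answer: 6/s^3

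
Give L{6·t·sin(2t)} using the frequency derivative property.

L{sin(2t)} = 2/(s² + 4). By L{t·f(t)} = -F'(s): -d/ds[2/(s² + 4)] = -(2)·(-2s)/(s² + 4)² = 4s/(s² + 4)². Then L{6·t·sin(2t)} = 6·4s/(s² + 4)² = 24s/(s² + 4)²

Final answer: 24s/(s² + 4)²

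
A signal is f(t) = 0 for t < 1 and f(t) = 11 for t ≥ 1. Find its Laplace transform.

f(t) = 11·u(t-1). L{u(t-1)} = e^(-s)/s, so L{f(t)} = 11·e^(-s)/s

Final answer: 11·e^(-s)/s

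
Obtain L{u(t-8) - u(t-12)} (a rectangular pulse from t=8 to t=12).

L{u(t-a)} = e^(-as)/s. L{u(t-8) - u(t-12)} = (e^(-8s) - e^(-12s))/s

Final answer: (e^(-8s) - e^(-12s))/s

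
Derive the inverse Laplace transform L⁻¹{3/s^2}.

L⁻¹{n!/s^(n+1)} = t^n with n=1. So L⁻¹{1/s^2} = t, and L⁻¹{3/s^2} = (3/1)·t = 3·t

Final answer: 3·t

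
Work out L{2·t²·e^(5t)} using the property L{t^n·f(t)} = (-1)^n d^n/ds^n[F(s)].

L{e^(5t)} = 1/(s-5). d/ds[1/(s-5)] = -1/(s-5)². d²/ds²[1/(s-5)] = 2/(s-5)³. So L{t²·e^(5t)} = (-1)² · 2/(s-5)³ = 2/(s-5)³. Then L{2·t²·e^(5t)} = 2·2/(s-5)³ = 4/(s-5)³

Final answer: 4/(s-5)³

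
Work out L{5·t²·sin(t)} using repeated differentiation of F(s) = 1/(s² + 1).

F(s) = 1/(s² + 1). F'(s) = -2s/(s² + 1)². F''(s) = -2(1 - 3s²)/(s² + 1)³ = (6s² - 2)/(s² + 1)³. So L{t²·sin(t)} = (-1)² F''(s) = (6s² - 2)/(s² + 1)³. Then L{5·t²·sin(t)} = 5·(6s² - 2)/(s² + 1)³ = (30s² - 10)/(s² + 1)³

Final answer: (30s² - 10)/(s² + 1)³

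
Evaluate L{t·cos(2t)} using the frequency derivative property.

L{cos(2t)} = s/(s² + 4). Derivative: d/ds[s/(s² + 4)] = [(s² + 4) - s·2s]/(s² + 4)² = (4 - s²)/(s² + 4)². So L{t·cos(2t)} = -F'(s) = (s² - 4)/(s² + 4)²

Final answer: (s² - 4)/(s² + 4)²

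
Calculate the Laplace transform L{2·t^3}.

L{t^n} = n!/s^(n+1), so L{t^3} = 6/s^4. Then L{2·t^3} = 2·6/s^4 = 12/s^4

Final answer: 12/s^4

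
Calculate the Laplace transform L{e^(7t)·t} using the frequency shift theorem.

L{e^(at)·t^n} = n!/(s-a)^(n+1), so L{e^(7t)·t} = 1/(s-7)^2

Final answer: 1/(s-7)^2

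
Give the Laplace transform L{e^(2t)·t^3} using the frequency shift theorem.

L{e^(at)·t^n} = n!/(s-a)^(n+1), so L{e^(2t)·t^3} = 6/(s-2)^4

Final answer: 6/(s-2)^4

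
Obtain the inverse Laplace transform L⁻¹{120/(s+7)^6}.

L⁻¹{n!/(s-a)^(n+1)} = t^n·e^(at), so L⁻¹{120/(s+7)^6} = t^5·e^(-7t)

Final answer: t^5·e^(-7t)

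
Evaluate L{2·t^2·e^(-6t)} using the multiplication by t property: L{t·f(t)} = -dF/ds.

Using L{t^n·e^(at)} = n!/(s-a)^(n+1), L{t^2·e^(-6t)} = 2/(s+6)^3, so L{2·t^2·e^(-6t)} = 2·2/(s+6)^3 = 4/(s+6)^3

Final answer: 4/(s+6)^3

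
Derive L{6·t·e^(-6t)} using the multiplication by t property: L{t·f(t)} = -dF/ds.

Using L{t^n·e^(at)} = n!/(s-a)^(n+1), L{t·e^(-6t)} = 1/(s+6)^2, so L{6·t·e^(-6t)} = 6·1/(s+6)^2 = 6/(s+6)^2

Final answer: 6/(s+6)^2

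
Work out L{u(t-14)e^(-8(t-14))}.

u(t-a)f(t-a) with f(t)=e^(-8t). L{e^(-8t)} = 1/(s+8). By time shift: e^(-14s)/(s+8)

Final answer: e^(-14s)/(s+8)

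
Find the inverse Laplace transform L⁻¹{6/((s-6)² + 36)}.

Using frequency shift, L⁻¹{6/((s-6)² + 36)} = e^(6t)·sin(6t)

Final answer: e^(6t)·sin(6t)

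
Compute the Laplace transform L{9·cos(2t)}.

L{cos(ωt)} = s/(s² + ω²), so L{cos(2t)} = s/(s² + 4). Then L{9·cos(2t)} = 9·s/(s² + 4) = 9s/(s² + 4)

Final answer: 9s/(s² + 4)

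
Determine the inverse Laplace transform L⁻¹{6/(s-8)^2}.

L⁻¹{n!/(s-a)^(n+1)} = t^n·e^(at) with n=1, a=8. So L⁻¹{1/(s-8)^2} = t·e^(8t), and L⁻¹{6/(s-8)^2} = (6/1)·t·e^(8t) = 6·t·e^(8t)

Final answer: 6·t·e^(8t)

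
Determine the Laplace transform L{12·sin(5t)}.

L{sin(ωt)} = ω/(s² + ω²), so L{sin(5t)} = 5/(s² + 25). Then L{12·sin(5t)} = 12·5/(s² + 25) = 60/(s² + 25)

Final answer: 60/(s² + 25)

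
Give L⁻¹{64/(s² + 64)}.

This is the form c·a/(s² + a²) with a = 8, c = 8. L⁻¹ = 8·sin(8t)

Final answer: 8·sin(8t)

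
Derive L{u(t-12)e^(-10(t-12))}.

u(t-a)f(t-a) with f(t)=e^(-10t). L{e^(-10t)} = 1/(s+10). By time shift: e^(-12s)/(s+10)

Final answer: e^(-12s)/(s+10)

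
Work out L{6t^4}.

L{t^n} = n!/s^(n+1). So L{6t^4} = 6·4!/s^5 = 144/s^5

Final answer: 144/s^5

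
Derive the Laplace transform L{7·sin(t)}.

L{sin(ωt)} = ω/(s² + ω²), so L{sin(t)} = 1/(s² + 1). Then L{7·sin(t)} = 7·1/(s² + 1) = 7/(s² + 1)

Final answer: 7/(s² + 1)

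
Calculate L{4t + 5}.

L{4t + 5} = 4·L{t} + 5·L{1} = 4/s² + 5/s

Final answer: 4/s² + 5/s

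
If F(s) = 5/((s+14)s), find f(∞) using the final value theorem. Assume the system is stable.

f(∞) = lim_{s→0} sF(s) = lim_{s→0} 5/(s+14) = 5/14

Final answer: 5/14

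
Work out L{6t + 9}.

L{6t + 9} = 6·L{t} + 9·L{1} = 6/s² + 9/s

Final answer: 6/s² + 9/s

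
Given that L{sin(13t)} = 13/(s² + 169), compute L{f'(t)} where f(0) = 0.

L{f'(t)} = s·F(s) - f(0) = s·13/(s² + 169) - 0 = 13s/(s² + 169)

Final answer: 13s/(s² + 169)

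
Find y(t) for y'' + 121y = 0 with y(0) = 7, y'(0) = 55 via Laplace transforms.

L{y''} + 121L{y} = 0. s²Y - 7s - 55 + 121Y = 0. Y(s² + 121) = 7s + 55. Y = (7s + 55)/(s² + 121). Inverting: y(t) = 7cos(11t) + 5sin(11t)

Final answer: y(t) = 7cos(11t) + 5sin(11t)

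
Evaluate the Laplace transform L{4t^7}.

L{4t^7} = 4 · L{t^7} = 4 · 5040/s^8 = 20160/s^8

Final answer: 20160/s^8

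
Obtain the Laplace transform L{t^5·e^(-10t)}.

L{t^n·e^(at)} = n!/(s-a)^(n+1), so L{t^5·e^(-10t)} = 120/(s+10)^6

Final answer: 120/(s+10)^6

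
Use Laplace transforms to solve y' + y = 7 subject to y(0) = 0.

sY + Y = 7/s. Y = 7/(s(s+1)). Partial fractions: Y = 7/s - 7/(s+1)

Final answer: y(t) = 7(1 - e^(-t))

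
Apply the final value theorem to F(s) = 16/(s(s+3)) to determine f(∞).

f(∞) = lim_{s→0} s·16/(s(s+3)) = lim_{s→0} 16/(s+3) = 16/3 = 16/3

Final answer: 16/3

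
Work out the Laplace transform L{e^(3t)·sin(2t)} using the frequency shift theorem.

Frequency shift: L{e^(at)f(t)} = F(s-a). L{e^(3t)·sin(2t)} = 2/((s-3)² + 4)

Final answer: 2/((s-3)² + 4)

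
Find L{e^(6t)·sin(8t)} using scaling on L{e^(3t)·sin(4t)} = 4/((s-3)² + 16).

Scaling with a=2: L{e^(6t)·sin(8t)} = (1/2) · 4/((s/2-3)² + 16). Simplifying: 8/((s-6)² + 64)

Final answer: 8/((s-6)² + 64)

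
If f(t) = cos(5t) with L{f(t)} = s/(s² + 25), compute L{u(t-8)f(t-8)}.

Time shift theorem: L{u(t-a)f(t-a)} = e^(-as)F(s). Here a=8, F(s) = s/(s² + 25), so L{u(t-8)f(t-8)} = e^(-8s)·s/(s² + 25)

Final answer: e^(-8s)·s/(s² + 25)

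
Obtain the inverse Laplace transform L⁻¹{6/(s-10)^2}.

L⁻¹{n!/(s-a)^(n+1)} = t^n·e^(at) with n=1, a=10. So L⁻¹{1/(s-10)^2} = t·e^(10t), and L⁻¹{6/(s-10)^2} = (6/1)·t·e^(10t) = 6·t·e^(10t)

Final answer: 6·t·e^(10t)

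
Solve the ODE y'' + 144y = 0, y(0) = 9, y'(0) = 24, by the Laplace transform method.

L{y''} + 144L{y} = 0. s²Y - 9s - 24 + 144Y = 0. Y(s² + 144) = 9s + 24. Y = (9s + 24)/(s² + 144). Inverting: y(t) = 9cos(12t) + 2sin(12t)

Final answer: y(t) = 9cos(12t) + 2sin(12t)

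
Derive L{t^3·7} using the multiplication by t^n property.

L{7} = 7/s. d^1/ds^1[1/s] = -1/s². d^2/ds^2[1/s] = 2/s^3. d^3/ds^3[1/s] = -6/s^4. So L{t^3} = (-1)^{3}·-6/s^4 = 6/s^4. Then L{t^3·7} = 7·6/s^4 = 42/s^4

Final answer: 42/s^4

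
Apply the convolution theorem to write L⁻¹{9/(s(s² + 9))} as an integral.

9/(s(s² + 9)) = (1/s)·(9/(s² + 9)) = L{1}·L{3·sin(3t)}. So f(t) = 1*(3·sin(3t)) = ∫₀ᵗ 3·sin(3τ) dτ

Final answer: ∫₀ᵗ 3·sin(3τ) dτ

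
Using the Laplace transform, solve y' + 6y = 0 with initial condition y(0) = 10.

L{y'} + 6L{y} = 0. sY - 10 + 6Y = 0. Y(s+6) = 10. Y = 10/(s+6)

Final answer: y(t) = 10e^(-6t)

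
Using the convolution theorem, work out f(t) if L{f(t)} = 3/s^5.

3/s^5 = (3/s)·(1/s^4) = L{3}·L{t^3/6}. By convolution, f(t) = 3*t^3/6 = ∫₀ᵗ 3·τ^3/6 dτ = 3·t^4/24

Final answer: 3·t^4/24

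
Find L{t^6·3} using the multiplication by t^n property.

L{3} = 3/s. d^1/ds^1[1/s] = -1/s². d^2/ds^2[1/s] = 2/s^3. d^3/ds^3[1/s] = -6/s^4. d^4/ds^4[1/s] = 24/s^5. d^5/ds^5[1/s] = -120/s^6. d^6/ds^6[1/s] = 720/s^7. So L{t^6} = (-1)^{6}·720/s^7 = 720/s^7. Then L{t^6·3} = 3·720/s^7 = 2160/s^7

Final answer: 2160/s^7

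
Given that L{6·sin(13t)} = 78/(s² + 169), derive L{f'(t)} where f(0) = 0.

L{f'(t)} = s·F(s) - f(0) = s·78/(s² + 169) - 0 = 78s/(s² + 169)

Final answer: 78s/(s² + 169)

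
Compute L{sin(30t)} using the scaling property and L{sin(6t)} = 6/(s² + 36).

Using L{f(at)} = (1/a)F(s/a) with a=5: L{sin(30t)} = (1/5) · 6/((s/5)² + 36) = (1/5) · 6·25/(s² + 900) = 30/(s² + 900)

Final answer: 30/(s² + 900)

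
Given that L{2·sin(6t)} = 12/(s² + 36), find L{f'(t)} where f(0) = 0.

L{f'(t)} = s·F(s) - f(0) = s·12/(s² + 36) - 0 = 12s/(s² + 36)

Final answer: 12s/(s² + 36)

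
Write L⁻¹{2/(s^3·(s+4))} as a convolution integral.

2/(s^3·(s+4)) = (2/s^3)·(1/(s+4)) = L{t^2}·L{e^(-4t)}. So f(t) = t^2*e^(-4t) = ∫₀ᵗ τ^2·e^(-4(t-τ)) dτ

Final answer: ∫₀ᵗ τ^2·e^(-4(t-τ)) dτ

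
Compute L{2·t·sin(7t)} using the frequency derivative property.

L{sin(7t)} = 7/(s² + 49). By L{t·f(t)} = -F'(s): -d/ds[7/(s² + 49)] = -(7)·(-2s)/(s² + 49)² = 14s/(s² + 49)². Then L{2·t·sin(7t)} = 2·14s/(s² + 49)² = 28s/(s² + 49)²

Final answer: 28s/(s² + 49)²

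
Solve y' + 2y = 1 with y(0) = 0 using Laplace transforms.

sY + 2Y = 1/s. Y = 1/(s(s+2)). Partial fractions: Y = 1/2/s - 1/2/(s+2)

Final answer: y(t) = 1/2(1 - e^(-2t))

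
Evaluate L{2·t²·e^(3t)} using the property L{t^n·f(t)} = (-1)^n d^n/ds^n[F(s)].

L{e^(3t)} = 1/(s-3). d/ds[1/(s-3)] = -1/(s-3)². d²/ds²[1/(s-3)] = 2/(s-3)³. So L{t²·e^(3t)} = (-1)² · 2/(s-3)³ = 2/(s-3)³. Then L{2·t²·e^(3t)} = 2·2/(s-3)³ = 4/(s-3)³

Final answer: 4/(s-3)³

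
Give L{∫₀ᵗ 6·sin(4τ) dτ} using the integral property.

L{∫₀ᵗ f(τ)dτ} = F(s)/s with F(s) = 24/(s² + 16), so the result is (24/(s² + 16))/s = 24/(s(s² + 16))

Final answer: 24/(s(s² + 16))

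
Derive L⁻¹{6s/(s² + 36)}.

This is the form c·s/(s² + a²) with a = 6, c = 6. L⁻¹ = 6·cos(6t)

Final answer: 6·cos(6t)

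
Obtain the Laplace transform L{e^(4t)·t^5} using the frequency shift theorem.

L{e^(at)·t^n} = n!/(s-a)^(n+1), so L{e^(4t)·t^5} = 120/(s-4)^6

Final answer: 120/(s-4)^6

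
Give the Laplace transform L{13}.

L{13} = 13 · L{1} = 13/s

Final answer: 13/s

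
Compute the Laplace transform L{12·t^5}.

L{t^n} = n!/s^(n+1), so L{t^5} = 120/s^6. Then L{12·t^5} = 12·120/s^6 = 1440/s^6

Final answer: 1440/s^6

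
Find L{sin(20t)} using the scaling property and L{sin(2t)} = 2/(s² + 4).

Using L{f(at)} = (1/a)F(s/a) with a=10: L{sin(20t)} = (1/10) · 2/((s/10)² + 4) = (1/10) · 2·100/(s² + 400) = 20/(s² + 400)

Final answer: 20/(s² + 400)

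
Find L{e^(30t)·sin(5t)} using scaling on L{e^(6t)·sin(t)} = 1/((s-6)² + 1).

Scaling with a=5: L{e^(30t)·sin(5t)} = (1/5) · 1/((s/5-6)² + 1). Simplifying: 5/((s-30)² + 25)

Final answer: 5/((s-30)² + 25)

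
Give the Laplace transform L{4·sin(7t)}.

L{sin(ωt)} = ω/(s² + ω²), so L{sin(7t)} = 7/(s² + 49). Then L{4·sin(7t)} = 4·7/(s² + 49) = 28/(s² + 49)

Final answer: 28/(s² + 49)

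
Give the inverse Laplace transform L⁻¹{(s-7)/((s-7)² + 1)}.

Using frequency shift, L⁻¹{(s-7)/((s-7)² + 1)} = e^(7t)·cos(t)

Final answer: e^(7t)·cos(t)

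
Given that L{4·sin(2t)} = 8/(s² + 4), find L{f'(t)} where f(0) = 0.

L{f'(t)} = s·F(s) - f(0) = s·8/(s² + 4) - 0 = 8s/(s² + 4)

Final answer: 8s/(s² + 4)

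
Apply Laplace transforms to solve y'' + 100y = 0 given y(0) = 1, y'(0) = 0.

L{y''} + 100L{y} = 0. s²Y - s - 0 + 100Y = 0. Y(s² + 100) = s. Y = (s)/(s² + 100). Inverting: y(t) = cos(10t)

Final answer: y(t) = cos(10t)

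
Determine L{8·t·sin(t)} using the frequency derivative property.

L{sin(t)} = 1/(s² + 1). By L{t·f(t)} = -F'(s): -d/ds[1/(s² + 1)] = -(1)·(-2s)/(s² + 1)² = 2s/(s² + 1)². Then L{8·t·sin(t)} = 8·2s/(s² + 1)² = 16s/(s² + 1)²

Final answer: 16s/(s² + 1)²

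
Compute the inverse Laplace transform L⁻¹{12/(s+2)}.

L⁻¹{1/(s-a)} = e^(at), so L⁻¹{1/(s+2)} = e^(-2t), and L⁻¹{12/(s+2)} = 12·e^(-2t)

Final answer: 12·e^(-2t)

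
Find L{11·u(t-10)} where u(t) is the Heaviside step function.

L{u(t-a)} = e^(-as)/s. Here a=10, so L{u(t-10)} = e^(-10s)/s, and L{11·u(t-10)} = 11·e^(-10s)/s

Final answer: 11·e^(-10s)/s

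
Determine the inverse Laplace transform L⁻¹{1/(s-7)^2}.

L⁻¹{n!/(s-a)^(n+1)} = t^n·e^(at), so L⁻¹{1/(s-7)^2} = t·e^(7t)

Final answer: t·e^(7t)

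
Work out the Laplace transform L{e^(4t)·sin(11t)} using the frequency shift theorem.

Frequency shift: L{e^(at)f(t)} = F(s-a). L{e^(4t)·sin(11t)} = 11/((s-4)² + 121)

Final answer: 11/((s-4)² + 121)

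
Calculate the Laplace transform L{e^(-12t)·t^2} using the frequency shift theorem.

L{e^(at)·t^n} = n!/(s-a)^(n+1), so L{e^(-12t)·t^2} = 2/(s+12)^3

Final answer: 2/(s+12)^3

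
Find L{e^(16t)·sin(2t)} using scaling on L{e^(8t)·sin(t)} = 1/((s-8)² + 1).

Scaling with a=2: L{e^(16t)·sin(2t)} = (1/2) · 1/((s/2-8)² + 1). Simplifying: 2/((s-16)² + 4)

Final answer: 2/((s-16)² + 4)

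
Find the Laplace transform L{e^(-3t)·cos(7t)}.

L{e^(at)·cos(ωt)} = (s-a)/((s-a)² + ω²), so L{e^(-3t)·cos(7t)} = (s+3)/((s+3)² + 49)

Final answer: (s+3)/((s+3)² + 49)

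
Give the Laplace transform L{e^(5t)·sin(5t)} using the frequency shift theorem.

Frequency shift: L{e^(at)f(t)} = F(s-a). L{e^(5t)·sin(5t)} = 5/((s-5)² + 25)

Final answer: 5/((s-5)² + 25)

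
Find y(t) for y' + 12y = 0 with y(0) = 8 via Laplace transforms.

L{y'} + 12L{y} = 0. sY - 8 + 12Y = 0. Y(s+12) = 8. Y = 8/(s+12)

Final answer: y(t) = 8e^(-12t)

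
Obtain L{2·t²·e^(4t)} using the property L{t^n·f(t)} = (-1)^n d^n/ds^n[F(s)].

L{e^(4t)} = 1/(s-4). d/ds[1/(s-4)] = -1/(s-4)². d²/ds²[1/(s-4)] = 2/(s-4)³. So L{t²·e^(4t)} = (-1)² · 2/(s-4)³ = 2/(s-4)³. Then L{2·t²·e^(4t)} = 2·2/(s-4)³ = 4/(s-4)³

Final answer: 4/(s-4)³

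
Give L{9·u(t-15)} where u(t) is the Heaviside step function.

L{u(t-a)} = e^(-as)/s. Here a=15, so L{u(t-15)} = e^(-15s)/s, and L{9·u(t-15)} = 9·e^(-15s)/s

Final answer: 9·e^(-15s)/s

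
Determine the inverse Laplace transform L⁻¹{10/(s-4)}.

L⁻¹{1/(s-a)} = e^(at), so L⁻¹{1/(s-4)} = e^(4t), and L⁻¹{10/(s-4)} = 10·e^(4t)

Final answer: 10·e^(4t)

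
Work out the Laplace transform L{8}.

L{8} = 8 · L{1} = 8/s

Final answer: 8/s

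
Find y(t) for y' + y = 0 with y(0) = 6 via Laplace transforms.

L{y'} + L{y} = 0. sY - 6 + Y = 0. Y(s+1) = 6. Y = 6/(s+1)

Final answer: y(t) = 6e^(-t)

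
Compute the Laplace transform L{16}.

L{16} = 16 · L{1} = 16/s

Final answer: 16/s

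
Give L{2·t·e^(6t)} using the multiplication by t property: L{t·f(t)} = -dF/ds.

Using L{t^n·e^(at)} = n!/(s-a)^(n+1), L{t·e^(6t)} = 1/(s-6)^2, so L{2·t·e^(6t)} = 2·1/(s-6)^2 = 2/(s-6)^2

Final answer: 2/(s-6)^2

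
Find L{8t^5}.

L{t^n} = n!/s^(n+1). So L{8t^5} = 8·5!/s^6 = 960/s^6

Final answer: 960/s^6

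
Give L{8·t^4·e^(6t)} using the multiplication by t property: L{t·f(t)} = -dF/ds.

Using L{t^n·e^(at)} = n!/(s-a)^(n+1), L{t^4·e^(6t)} = 24/(s-6)^5, so L{8·t^4·e^(6t)} = 8·24/(s-6)^5 = 192/(s-6)^5

Final answer: 192/(s-6)^5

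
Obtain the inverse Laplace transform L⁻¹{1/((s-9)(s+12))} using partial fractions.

Decompose: A/(s-9) + B/(s+12). A = 1/21, B = -1/21. f(t) = (e^(9t) - e^(-12t))/21

Final answer: (e^(9t) - e^(-12t))/21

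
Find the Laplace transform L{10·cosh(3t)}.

L{cosh(ωt)} = s/(s² - ω²), so L{cosh(3t)} = s/(s² - 9). Then L{10·cosh(3t)} = 10·s/(s² - 9) = 10s/(s² - 9)

Final answer: 10s/(s² - 9)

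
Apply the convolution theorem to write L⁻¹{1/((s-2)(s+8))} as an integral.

1/((s-2)(s+8)) = (1/(s-2))·(1/(s+8)) = L{e^(2t)}·L{e^(-8t)}. So f(t) = e^(2t)*e^(-8t) = ∫₀ᵗ e^(2τ)·e^(-8(t-τ)) dτ

Final answer: ∫₀ᵗ e^(2τ)·e^(-8(t-τ)) dτ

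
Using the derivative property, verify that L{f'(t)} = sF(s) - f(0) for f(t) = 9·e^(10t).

f'(t) = 90e^(10t). Direct: L{f'(t)} = 90/(s-10). Property: s·9/(s-10) - 9 = (9s - 9(s-10))/(s-10) = 90/(s-10). ✓

Final answer: 90/(s-10)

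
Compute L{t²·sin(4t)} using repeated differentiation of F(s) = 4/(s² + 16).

F(s) = 4/(s² + 16). F'(s) = -8s/(s² + 16)². F''(s) = -8(16 - 3s²)/(s² + 16)³ = (24s² - 128)/(s² + 16)³. So L{t²·sin(4t)} = (-1)² F''(s) = (24s² - 128)/(s² + 16)³

Final answer: (24s² - 128)/(s² + 16)³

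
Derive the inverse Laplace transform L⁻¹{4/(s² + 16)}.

L⁻¹{4/(s² + 16)} = sin(4t)

Final answer: sin(4t)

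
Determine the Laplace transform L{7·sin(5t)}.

L{sin(ωt)} = ω/(s² + ω²), so L{sin(5t)} = 5/(s² + 25). Then L{7·sin(5t)} = 7·5/(s² + 25) = 35/(s² + 25)

Final answer: 35/(s² + 25)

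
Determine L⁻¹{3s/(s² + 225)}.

This is the form c·s/(s² + a²) with a = 15, c = 3. L⁻¹ = 3·cos(15t)

Final answer: 3·cos(15t)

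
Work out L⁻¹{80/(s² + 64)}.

This is the form c·a/(s² + a²) with a = 8, c = 10. L⁻¹ = 10·sin(8t)

Final answer: 10·sin(8t)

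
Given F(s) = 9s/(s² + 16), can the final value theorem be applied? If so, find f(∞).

The final value theorem requires all poles of sF(s) in the left half-plane. sF(s) = 9s²/(s² + 16) has poles at s = ±4i (imaginary axis). Theorem does NOT apply (oscillatory system).

Final answer: Not applicable (oscillatory)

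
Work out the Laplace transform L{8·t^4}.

L{t^n} = n!/s^(n+1), so L{t^4} = 24/s^5. Then L{8·t^4} = 8·24/s^5 = 192/s^5

Final answer: 192/s^5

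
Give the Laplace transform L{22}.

L{22} = 22 · L{1} = 22/s

Final answer: 22/s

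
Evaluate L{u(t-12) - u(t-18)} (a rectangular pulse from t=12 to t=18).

L{u(t-a)} = e^(-as)/s. L{u(t-12) - u(t-18)} = (e^(-12s) - e^(-18s))/s

Final answer: (e^(-12s) - e^(-18s))/s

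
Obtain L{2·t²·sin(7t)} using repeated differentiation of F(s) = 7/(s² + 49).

F(s) = 7/(s² + 49). F'(s) = -14s/(s² + 49)². F''(s) = -14(49 - 3s²)/(s² + 49)³ = (42s² - 686)/(s² + 49)³. So L{t²·sin(7t)} = (-1)² F''(s) = (42s² - 686)/(s² + 49)³. Then L{2·t²·sin(7t)} = 2·(42s² - 686)/(s² + 49)³ = (84s² - 1372)/(s² + 49)³

Final answer: (84s² - 1372)/(s² + 49)³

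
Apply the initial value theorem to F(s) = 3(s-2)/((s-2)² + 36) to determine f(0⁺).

f(0⁺) = lim_{s→∞} sF(s) = lim_{s→∞} 3s(s-2)/((s-2)² + 36) = 3

Final answer: 3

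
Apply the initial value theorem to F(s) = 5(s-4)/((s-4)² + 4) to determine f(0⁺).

f(0⁺) = lim_{s→∞} sF(s) = lim_{s→∞} 5s(s-4)/((s-4)² + 4) = 5

Final answer: 5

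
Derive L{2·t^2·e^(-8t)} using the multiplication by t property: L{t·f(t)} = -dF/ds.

Using L{t^n·e^(at)} = n!/(s-a)^(n+1), L{t^2·e^(-8t)} = 2/(s+8)^3, so L{2·t^2·e^(-8t)} = 2·2/(s+8)^3 = 4/(s+8)^3

Final answer: 4/(s+8)^3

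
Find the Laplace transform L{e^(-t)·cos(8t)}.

L{e^(at)·cos(ωt)} = (s-a)/((s-a)² + ω²), so L{e^(-t)·cos(8t)} = (s+1)/((s+1)² + 64)

Final answer: (s+1)/((s+1)² + 64)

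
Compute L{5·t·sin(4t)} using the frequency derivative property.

L{sin(4t)} = 4/(s² + 16). By L{t·f(t)} = -F'(s): -d/ds[4/(s² + 16)] = -(4)·(-2s)/(s² + 16)² = 8s/(s² + 16)². Then L{5·t·sin(4t)} = 5·8s/(s² + 16)² = 40s/(s² + 16)²

Final answer: 40s/(s² + 16)²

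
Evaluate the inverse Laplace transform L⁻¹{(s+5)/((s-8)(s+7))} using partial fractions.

Using partial fractions, f(t) = (13e^(8t) + 2e^(-7t))/15

Final answer: (13e^(8t) + 2e^(-7t))/15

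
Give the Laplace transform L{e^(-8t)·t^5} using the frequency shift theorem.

L{e^(at)·t^n} = n!/(s-a)^(n+1), so L{e^(-8t)·t^5} = 120/(s+8)^6

Final answer: 120/(s+8)^6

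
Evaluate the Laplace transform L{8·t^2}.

L{t^n} = n!/s^(n+1), so L{t^2} = 2/s^3. Then L{8·t^2} = 8·2/s^3 = 16/s^3

Final answer: 16/s^3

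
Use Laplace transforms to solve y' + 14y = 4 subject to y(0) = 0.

sY + 14Y = 4/s. Y = 4/(s(s+14)). Partial fractions: Y = 2/7/s - 2/7/(s+14)

Final answer: y(t) = 2/7(1 - e^(-14t))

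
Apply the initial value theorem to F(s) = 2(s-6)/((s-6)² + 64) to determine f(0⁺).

f(0⁺) = lim_{s→∞} sF(s) = lim_{s→∞} 2s(s-6)/((s-6)² + 64) = 2

Final answer: 2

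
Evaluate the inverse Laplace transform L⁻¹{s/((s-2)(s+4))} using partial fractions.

Using partial fractions, f(t) = (2e^(2t) + 4e^(-4t))/6

Final answer: (2e^(2t) + 4e^(-4t))/6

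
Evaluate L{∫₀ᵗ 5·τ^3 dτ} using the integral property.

L{∫₀ᵗ f(τ)dτ} = F(s)/s with f(t) = 5t^3. F(s) = 30/s^4, so L{∫₀ᵗ 5·τ^3 dτ} = (30/s^4)/s = 30/s^5. (Check: ∫₀ᵗ 5·τ^3 dτ = 5t^4/4.)

Final answer: 30/s^5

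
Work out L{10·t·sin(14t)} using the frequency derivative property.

L{sin(14t)} = 14/(s² + 196). By L{t·f(t)} = -F'(s): -d/ds[14/(s² + 196)] = -(14)·(-2s)/(s² + 196)² = 28s/(s² + 196)². Then L{10·t·sin(14t)} = 10·28s/(s² + 196)² = 280s/(s² + 196)²

Final answer: 280s/(s² + 196)²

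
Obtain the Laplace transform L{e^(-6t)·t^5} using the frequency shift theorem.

L{e^(at)·t^n} = n!/(s-a)^(n+1), so L{e^(-6t)·t^5} = 120/(s+6)^6

Final answer: 120/(s+6)^6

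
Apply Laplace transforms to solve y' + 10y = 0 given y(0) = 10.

L{y'} + 10L{y} = 0. sY - 10 + 10Y = 0. Y(s+10) = 10. Y = 10/(s+10)

Final answer: y(t) = 10e^(-10t)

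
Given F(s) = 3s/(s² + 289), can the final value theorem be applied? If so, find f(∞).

The final value theorem requires all poles of sF(s) in the left half-plane. sF(s) = 3s²/(s² + 289) has poles at s = ±17i (imaginary axis). Theorem does NOT apply (oscillatory system).

Final answer: Not applicable (oscillatory)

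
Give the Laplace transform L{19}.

L{19} = 19 · L{1} = 19/s

Final answer: 19/s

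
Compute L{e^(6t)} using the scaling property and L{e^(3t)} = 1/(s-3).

Using L{f(at)} = (1/a)F(s/a) with a=2 and f(t) = e^(3t): L{e^(6t)} = (1/2) · 1/((s/2)-3) = (1/2) · 2/(s-6) = 1/(s-6)

Final answer: 1/(s-6)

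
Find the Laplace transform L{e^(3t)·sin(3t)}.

L{e^(at)·sin(ωt)} = ω/((s-a)² + ω²), so L{e^(3t)·sin(3t)} = 3/((s-3)² + 9)

Final answer: 3/((s-3)² + 9)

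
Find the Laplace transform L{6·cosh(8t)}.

L{cosh(ωt)} = s/(s² - ω²), so L{cosh(8t)} = s/(s² - 64). Then L{6·cosh(8t)} = 6·s/(s² - 64) = 6s/(s² - 64)

Final answer: 6s/(s² - 64)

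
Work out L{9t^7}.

L{t^n} = n!/s^(n+1). So L{9t^7} = 9·7!/s^8 = 45360/s^8

Final answer: 45360/s^8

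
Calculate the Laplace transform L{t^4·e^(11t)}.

L{t^n·e^(at)} = n!/(s-a)^(n+1), so L{t^4·e^(11t)} = 24/(s-11)^5

Final answer: 24/(s-11)^5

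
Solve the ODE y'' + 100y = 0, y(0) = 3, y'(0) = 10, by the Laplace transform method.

L{y''} + 100L{y} = 0. s²Y - 3s - 10 + 100Y = 0. Y(s² + 100) = 3s + 10. Y = (3s + 10)/(s² + 100). Inverting: y(t) = 3cos(10t) + sin(10t)

Final answer: y(t) = 3cos(10t) + sin(10t)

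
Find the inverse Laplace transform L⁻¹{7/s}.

L⁻¹{c/s} = c, so L⁻¹{7/s} = 7

Final answer: 7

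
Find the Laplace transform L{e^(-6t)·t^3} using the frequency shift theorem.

L{e^(at)·t^n} = n!/(s-a)^(n+1), so L{e^(-6t)·t^3} = 6/(s+6)^4

Final answer: 6/(s+6)^4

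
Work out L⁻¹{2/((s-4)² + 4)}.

Form: b/((s-a)² + b²) → e^(at)sin(bt). With a=4, b=2

Final answer: e^(4t)·sin(2t)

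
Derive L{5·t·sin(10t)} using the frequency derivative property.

L{sin(10t)} = 10/(s² + 100). By L{t·f(t)} = -F'(s): -d/ds[10/(s² + 100)] = -(10)·(-2s)/(s² + 100)² = 20s/(s² + 100)². Then L{5·t·sin(10t)} = 5·20s/(s² + 100)² = 100s/(s² + 100)²

Final answer: 100s/(s² + 100)²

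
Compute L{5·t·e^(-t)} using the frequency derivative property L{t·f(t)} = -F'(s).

L{e^(-t)} = 1/(s+1). By frequency derivative: L{t·e^(-t)} = -d/ds[1/(s+1)] = -(-1)/(s+1)² = 1/(s+1)². Then L{5·t·e^(-t)} = 5·1/(s+1)² = 5/(s+1)²

Final answer: 5/(s+1)²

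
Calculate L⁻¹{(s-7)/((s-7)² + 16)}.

Using frequency shift: L⁻¹{(s-a)/((s-a)² + b²)} = e^(at)cos(bt). Here a=7, b=4

Final answer: e^(7t)·cos(4t)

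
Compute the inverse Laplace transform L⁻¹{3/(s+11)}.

L⁻¹{1/(s-a)} = e^(at), so L⁻¹{1/(s+11)} = e^(-11t), and L⁻¹{3/(s+11)} = 3·e^(-11t)

Final answer: 3·e^(-11t)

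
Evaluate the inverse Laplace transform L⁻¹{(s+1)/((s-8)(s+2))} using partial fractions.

Using partial fractions, f(t) = (9e^(8t) + e^(-2t))/10

Final answer: (9e^(8t) + e^(-2t))/10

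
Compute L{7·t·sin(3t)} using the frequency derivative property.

L{sin(3t)} = 3/(s² + 9). By L{t·f(t)} = -F'(s): -d/ds[3/(s² + 9)] = -(3)·(-2s)/(s² + 9)² = 6s/(s² + 9)². Then L{7·t·sin(3t)} = 7·6s/(s² + 9)² = 42s/(s² + 9)²

Final answer: 42s/(s² + 9)²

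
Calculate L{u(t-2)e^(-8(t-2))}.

u(t-a)f(t-a) with f(t)=e^(-8t). L{e^(-8t)} = 1/(s+8). By time shift: e^(-2s)/(s+8)

Final answer: e^(-2s)/(s+8)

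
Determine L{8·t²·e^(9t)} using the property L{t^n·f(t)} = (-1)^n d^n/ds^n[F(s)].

L{e^(9t)} = 1/(s-9). d/ds[1/(s-9)] = -1/(s-9)². d²/ds²[1/(s-9)] = 2/(s-9)³. So L{t²·e^(9t)} = (-1)² · 2/(s-9)³ = 2/(s-9)³. Then L{8·t²·e^(9t)} = 8·2/(s-9)³ = 16/(s-9)³

Final answer: 16/(s-9)³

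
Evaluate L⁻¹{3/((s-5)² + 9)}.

Form: b/((s-a)² + b²) → e^(at)sin(bt). With a=5, b=3

Final answer: e^(5t)·sin(3t)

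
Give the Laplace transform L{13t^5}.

L{13t^5} = 13 · L{t^5} = 13 · 120/s^6 = 1560/s^6

Final answer: 1560/s^6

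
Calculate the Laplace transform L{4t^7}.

L{4t^7} = 4 · L{t^7} = 4 · 5040/s^8 = 20160/s^8

Final answer: 20160/s^8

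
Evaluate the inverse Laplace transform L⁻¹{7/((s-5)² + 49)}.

Using frequency shift, L⁻¹{7/((s-5)² + 49)} = e^(5t)·sin(7t)

Final answer: e^(5t)·sin(7t)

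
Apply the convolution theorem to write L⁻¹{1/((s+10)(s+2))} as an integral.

1/((s+10)(s+2)) = (1/(s+10))·(1/(s+2)) = L{e^(-10t)}·L{e^(-2t)}. So f(t) = e^(-10t)*e^(-2t) = ∫₀ᵗ e^(-10τ)·e^(-2(t-τ)) dτ

Final answer: ∫₀ᵗ e^(-10τ)·e^(-2(t-τ)) dτ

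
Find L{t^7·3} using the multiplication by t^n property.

L{3} = 3/s. d^1/ds^1[1/s] = -1/s². d^2/ds^2[1/s] = 2/s^3. d^3/ds^3[1/s] = -6/s^4. d^4/ds^4[1/s] = 24/s^5. d^5/ds^5[1/s] = -120/s^6. d^6/ds^6[1/s] = 720/s^7. d^7/ds^7[1/s] = -5040/s^8. So L{t^7} = (-1)^{7}·-5040/s^8 = 5040/s^8. Then L{t^7·3} = 3·5040/s^8 = 15120/s^8

Final answer: 15120/s^8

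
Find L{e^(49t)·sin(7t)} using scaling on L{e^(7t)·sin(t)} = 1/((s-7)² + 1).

Scaling with a=7: L{e^(49t)·sin(7t)} = (1/7) · 1/((s/7-7)² + 1). Simplifying: 7/((s-49)² + 49)

Final answer: 7/((s-49)² + 49)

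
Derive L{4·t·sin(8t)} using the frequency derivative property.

L{sin(8t)} = 8/(s² + 64). By L{t·f(t)} = -F'(s): -d/ds[8/(s² + 64)] = -(8)·(-2s)/(s² + 64)² = 16s/(s² + 64)². Then L{4·t·sin(8t)} = 4·16s/(s² + 64)² = 64s/(s² + 64)²

Final answer: 64s/(s² + 64)²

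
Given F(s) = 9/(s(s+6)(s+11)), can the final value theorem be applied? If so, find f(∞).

Poles of sF(s) = 9/((s+6)(s+11)) are at s = -6 and s = -11, both in the left half-plane. Theorem applies. f(∞) = lim_{s→0} sF(s) = 9/(6·11) = 3/22

Final answer: 3/22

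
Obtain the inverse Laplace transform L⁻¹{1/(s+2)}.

L⁻¹{1/(s-a)} = e^(at), so L⁻¹{1/(s+2)} = e^(-2t)

Final answer: e^(-2t)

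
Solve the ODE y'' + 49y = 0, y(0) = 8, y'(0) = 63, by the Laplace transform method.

L{y''} + 49L{y} = 0. s²Y - 8s - 63 + 49Y = 0. Y(s² + 49) = 8s + 63. Y = (8s + 63)/(s² + 49). Inverting: y(t) = 8cos(7t) + 9sin(7t)

Final answer: y(t) = 8cos(7t) + 9sin(7t)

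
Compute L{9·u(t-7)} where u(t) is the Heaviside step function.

L{u(t-a)} = e^(-as)/s. Here a=7, so L{u(t-7)} = e^(-7s)/s, and L{9·u(t-7)} = 9·e^(-7s)/s

Final answer: 9·e^(-7s)/s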